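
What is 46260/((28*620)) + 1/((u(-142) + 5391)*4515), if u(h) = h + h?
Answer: 7619056819/2859205020 ≈ 2.6647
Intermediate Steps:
u(h) = 2*h
46260/((28*620)) + 1/((u(-142) + 5391)*4515) = 46260/((28*620)) + 1/((2*(-142) + 5391)*4515) = 46260/17360 + (1/4515)/(-284 + 5391) = 46260*(1/17360) + (1/4515)/5107 = 2313/868 + (1/5107)*(1/4515) = 2313/868 + 1/23058105 = 7619056819/2859205020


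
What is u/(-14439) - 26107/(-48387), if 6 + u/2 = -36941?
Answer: 1317489317/232886631 ≈ 5.6572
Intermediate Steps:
u = -73894 (u = -12 + 2*(-36941) = -12 - 73882 = -73894)
u/(-14439) - 26107/(-48387) = -73894/(-14439) - 26107/(-48387) = -73894*(-1/14439) - 26107*(-1/48387) = 73894/14439 + 26107/48387 = 1317489317/232886631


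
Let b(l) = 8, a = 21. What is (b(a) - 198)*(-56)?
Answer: 10640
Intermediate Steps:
(b(a) - 198)*(-56) = (8 - 198)*(-56) = -190*(-56) = 10640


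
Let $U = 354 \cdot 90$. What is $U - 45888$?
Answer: $-14028$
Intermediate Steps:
$U = 31860$
$U - 45888 = 31860 - 45888 = -14028$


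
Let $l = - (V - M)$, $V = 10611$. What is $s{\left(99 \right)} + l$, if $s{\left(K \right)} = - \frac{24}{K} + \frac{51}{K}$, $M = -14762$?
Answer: $- \frac{279100}{11} \approx -25373.0$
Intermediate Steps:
$l = -25373$ ($l = - (10611 - -14762) = - (10611 + 14762) = \left(-1\right) 25373 = -25373$)
$s{\left(K \right)} = \frac{27}{K}$
$s{\left(99 \right)} + l = \frac{27}{99} - 25373 = 27 \cdot \frac{1}{99} - 25373 = \frac{3}{11} - 25373 = - \frac{279100}{11}$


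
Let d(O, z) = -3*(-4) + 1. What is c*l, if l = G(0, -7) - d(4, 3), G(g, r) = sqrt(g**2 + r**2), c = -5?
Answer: 30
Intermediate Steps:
d(O, z) = 13 (d(O, z) = 12 + 1 = 13)
l = -6 (l = sqrt(0**2 + (-7)**2) - 1*13 = sqrt(0 + 49) - 13 = sqrt(49) - 13 = 7 - 13 = -6)
c*l = -5*(-6) = 30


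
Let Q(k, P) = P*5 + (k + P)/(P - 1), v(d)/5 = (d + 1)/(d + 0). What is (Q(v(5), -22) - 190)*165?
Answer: -1135860/23 ≈ -49385.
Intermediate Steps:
v(d) = 5*(1 + d)/d (v(d) = 5*((d + 1)/(d + 0)) = 5*((1 + d)/d) = 5*(1 + d)/d)
Q(k, P) = 5*P + (P + k)/(-1 + P)
(Q(v(5), -22) - 190)*165 = (((5 + 5/5) - 4*(-22) + 5*(-22)²)/(-1 - 22) - 190)*165 = (((5 + 5*(⅕)) + 88 + 5*484)/(-23) - 190)*165 = (-((5 + 1) + 88 + 2420)/23 - 190)*165 = (-(6 + 88 + 2420)/23 - 190)*165 = (-1/23*2514 - 190)*165 = (-2514/23 - 190)*165 = -6884/23*165 = -1135860/23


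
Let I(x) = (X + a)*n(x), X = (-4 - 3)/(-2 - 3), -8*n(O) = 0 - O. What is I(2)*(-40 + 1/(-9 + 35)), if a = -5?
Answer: 9351/260 ≈ 35.965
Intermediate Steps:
n(O) = O/8 (n(O) = -(0 - O)/8 = -(-1)*O/8 = O/8)
X = 7/5 (X = -7/(-5) = -7*(-⅕) = 7/5 ≈ 1.4000)
I(x) = -9*x/20 (I(x) = (7/5 - 5)*(x/8) = -9*x/20)
I(2)*(-40 + 1/(-9 + 35)) = (-9/20*2)*(-40 + 1/(-9 + 35)) = -9*(-40 + 1/26)/10 = -9/10*(-1039/26) = 9351/260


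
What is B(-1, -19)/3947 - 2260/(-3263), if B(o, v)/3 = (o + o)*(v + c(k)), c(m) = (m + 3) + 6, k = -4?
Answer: 9194312/12879061 ≈ 0.71390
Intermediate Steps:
c(m) = 9 + m (c(m) = (3 + m) + 6 = 9 + m)
B(o, v) = 6*o*(5 + v) (B(o, v) = 3*((o + o)*(v + (9 - 4))) = 3*((2*o)*(v + 5)) = 3*((2*o)*(5 + v)) = 3*(2*o*(5 + v)) = 6*o*(5 + v))
B(-1, -19)/3947 - 2260/(-3263) = (6*(-1)*(5 - 19))/3947 - 2260/(-3263) = (6*(-1)*(-14))*(1/3947) - 2260*(-1/3263) = 84*(1/3947) + 2260/3263 = 84/3947 + 2260/3263 = 9194312/12879061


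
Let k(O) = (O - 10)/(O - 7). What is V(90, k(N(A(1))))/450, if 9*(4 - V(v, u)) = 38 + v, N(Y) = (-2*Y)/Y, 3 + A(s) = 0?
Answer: -46/2025 ≈ -0.022716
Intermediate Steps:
A(s) = -3 (A(s) = -3 + 0 = -3)
N(Y) = -2
k(O) = (-10 + O)/(-7 + O)
V(v, u) = -2/9 - v/9 (V(v, u) = 4 - (38 + v)/9 = 4 + (-38/9 - v/9) = -2/9 - v/9)
V(90, k(N(A(1))))/450 = (-2/9 - ⅑*90)/450 = (-2/9 - 10)*(1/450) = -92/9*1/450 = -46/2025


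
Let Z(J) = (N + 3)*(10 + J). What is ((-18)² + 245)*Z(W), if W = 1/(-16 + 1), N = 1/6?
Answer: 1610839/90 ≈ 17898.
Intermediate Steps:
N = ⅙ ≈ 0.16667
W = -1/15 (W = 1/(-15) = -1/15 ≈ -0.066667)
Z(J) = 95/3 + 19*J/6 (Z(J) = (⅙ + 3)*(10 + J) = 19*(10 + J)/6 = 95/3 + 19*J/6)
((-18)² + 245)*Z(W) = ((-18)² + 245)*(95/3 + (19/6)*(-1/15)) = (324 + 245)*(95/3 - 19/90) = 569*(2831/90) = 1610839/90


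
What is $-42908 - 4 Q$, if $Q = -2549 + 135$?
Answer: $-33252$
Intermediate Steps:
$Q = -2414$
$-42908 - 4 Q = -42908 - 4 \left(-2414\right) = -42908 - -9656 = -42908 + 9656 = -33252$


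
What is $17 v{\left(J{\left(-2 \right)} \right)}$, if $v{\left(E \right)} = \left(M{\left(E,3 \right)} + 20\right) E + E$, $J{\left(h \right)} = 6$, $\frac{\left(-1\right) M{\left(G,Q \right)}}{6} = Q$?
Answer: $306$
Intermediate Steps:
$M{\left(G,Q \right)} = - 6 Q$
$v{\left(E \right)} = 3 E$ ($v{\left(E \right)} = \left(\left(-6\right) 3 + 20\right) E + E = \left(-18 + 20\right) E + E = 2 E + E = 3 E$)
$17 v{\left(J{\left(-2 \right)} \right)} = 17 \cdot 3 \cdot 6 = 17 \cdot 18 = 306$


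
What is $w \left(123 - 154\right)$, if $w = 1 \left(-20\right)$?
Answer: $620$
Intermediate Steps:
$w = -20$
$w \left(123 - 154\right) = - 20 \left(123 - 154\right) = \left(-20\right) \left(-31\right) = 620$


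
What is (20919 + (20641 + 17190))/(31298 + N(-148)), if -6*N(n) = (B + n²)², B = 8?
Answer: -29375/39995663 ≈ -0.00073445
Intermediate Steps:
N(n) = -(8 + n²)²/6
(20919 + (20641 + 17190))/(31298 + N(-148)) = (20919 + (20641 + 17190))/(31298 - (8 + (-148)²)²/6) = (20919 + 37831)/(31298 - (8 + 21904)²/6) = 58750/(31298 - ⅙*21912²) = 58750/(31298 - ⅙*480135744) = 58750/(31298 - 80022624) = 58750/(-79991326) = 58750*(-1/79991326) = -29375/39995663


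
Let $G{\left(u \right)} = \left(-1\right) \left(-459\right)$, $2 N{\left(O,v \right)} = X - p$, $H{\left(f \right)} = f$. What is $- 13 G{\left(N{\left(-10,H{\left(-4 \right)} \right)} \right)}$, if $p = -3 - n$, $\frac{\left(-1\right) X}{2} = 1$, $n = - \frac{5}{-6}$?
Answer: $-5967$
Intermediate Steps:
$n = \frac{5}{6}$ ($n = \left(-5\right) \left(- \frac{1}{6}\right) = \frac{5}{6} \approx 0.83333$)
$X = -2$ ($X = \left(-2\right) 1 = -2$)
$p = - \frac{23}{6}$ ($p = -3 - \frac{5}{6} = - \frac{23}{6} \approx -3.8333$)
$N{\left(O,v \right)} = \frac{11}{12}$ ($N{\left(O,v \right)} = \frac{-2 - - \frac{23}{6}}{2} = \frac{-2 + \frac{23}{6}}{2} = \frac{1}{2} \cdot \frac{11}{6} = \frac{11}{12}$)
$G{\left(u \right)} = 459$
$- 13 G{\left(N{\left(-10,H{\left(-4 \right)} \right)} \right)} = \left(-13\right) 459 = -5967$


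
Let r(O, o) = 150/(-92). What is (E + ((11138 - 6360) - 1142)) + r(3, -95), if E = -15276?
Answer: -535515/46 ≈ -11642.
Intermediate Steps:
r(O, o) = -75/46 (r(O, o) = 150*(-1/92) = -75/46)
(E + ((11138 - 6360) - 1142)) + r(3, -95) = (-15276 + ((11138 - 6360) - 1142)) - 75/46 = (-15276 + (4778 - 1142)) - 75/46 = (-15276 + 3636) - 75/46 = -11640 - 75/46 = -535515/46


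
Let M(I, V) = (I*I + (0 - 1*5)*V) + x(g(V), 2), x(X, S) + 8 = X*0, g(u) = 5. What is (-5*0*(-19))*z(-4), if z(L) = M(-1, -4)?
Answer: 0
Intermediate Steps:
x(X, S) = -8 (x(X, S) = -8 + X*0 = -8 + 0 = -8)
M(I, V) = -8 + I² - 5*V (M(I, V) = (I*I + (0 - 1*5)*V) - 8 = (I² + (0 - 5)*V) - 8 = (I² - 5*V) - 8 = -8 + I² - 5*V)
z(L) = 13 (z(L) = -8 + (-1)² - 5*(-4) = -8 + 1 + 20 = 13)
(-5*0*(-19))*z(-4) = (-5*0*(-19))*13 = (0*(-19))*13 = 0*13 = 0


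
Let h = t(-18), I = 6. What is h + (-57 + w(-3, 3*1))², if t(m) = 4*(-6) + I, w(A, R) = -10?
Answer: 4471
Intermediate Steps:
t(m) = -18 (t(m) = 4*(-6) + 6 = -24 + 6 = -18)
h = -18
h + (-57 + w(-3, 3*1))² = -18 + (-57 - 10)² = -18 + (-67)² = -18 + 4489 = 4471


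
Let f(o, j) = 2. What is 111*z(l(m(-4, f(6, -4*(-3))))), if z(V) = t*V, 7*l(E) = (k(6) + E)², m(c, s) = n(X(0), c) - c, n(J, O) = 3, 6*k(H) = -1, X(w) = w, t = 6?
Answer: 62197/14 ≈ 4442.6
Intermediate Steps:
k(H) = -⅙ (k(H) = (⅙)*(-1) = -⅙)
m(c, s) = 3 - c
l(E) = (-⅙ + E)²/7
z(V) = 6*V
111*z(l(m(-4, f(6, -4*(-3))))) = 111*(6*((-1 + 6*(3 - 1*(-4)))²/252)) = 111*(6*((-1 + 6*(3 + 4))²/252)) = 111*(6*((-1 + 6*7)²/252)) = 111*(6*((-1 + 42)²/252)) = 111*(6*((1/252)*41²)) = 111*(6*((1/252)*1681)) = 111*(6*(1681/252)) = 111*(1681/42) = 62197/14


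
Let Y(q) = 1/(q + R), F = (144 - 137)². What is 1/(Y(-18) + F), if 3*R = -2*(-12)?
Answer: 10/489 ≈ 0.020450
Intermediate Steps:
R = 8 (R = (-2*(-12))/3 = (⅓)*24 = 8)
F = 49 (F = 7² = 49)
Y(q) = 1/(8 + q) (Y(q) = 1/(q + 8) = 1/(8 + q))
1/(Y(-18) + F) = 1/(1/(8 - 18) + 49) = 1/(1/(-10) + 49) = 1/(-⅒ + 49) = 1/(489/10) = 10/489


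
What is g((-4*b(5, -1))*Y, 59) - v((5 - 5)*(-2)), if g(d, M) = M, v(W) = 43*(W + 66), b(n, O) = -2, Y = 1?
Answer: -2779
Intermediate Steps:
v(W) = 2838 + 43*W (v(W) = 43*(66 + W) = 2838 + 43*W)
g((-4*b(5, -1))*Y, 59) - v((5 - 5)*(-2)) = 59 - (2838 + 43*((5 - 5)*(-2))) = 59 - (2838 + 43*(0*(-2))) = 59 - (2838 + 43*0) = 59 - (2838 + 0) = 59 - 1*2838 = 59 - 2838 = -2779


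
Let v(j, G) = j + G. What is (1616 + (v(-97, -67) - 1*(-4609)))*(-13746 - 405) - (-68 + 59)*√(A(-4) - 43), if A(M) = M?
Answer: -85769211 + 9*I*√47 ≈ -8.5769e+7 + 61.701*I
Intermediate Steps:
v(j, G) = G + j
(1616 + (v(-97, -67) - 1*(-4609)))*(-13746 - 405) - (-68 + 59)*√(A(-4) - 43) = (1616 + ((-67 - 97) - 1*(-4609)))*(-13746 - 405) - (-68 + 59)*√(-4 - 43) = (1616 + (-164 + 4609))*(-14151) - (-9)*√(-47) = (1616 + 4445)*(-14151) - (-9)*I*√47 = 6061*(-14151) - (-9)*I*√47 = -85769211 + 9*I*√47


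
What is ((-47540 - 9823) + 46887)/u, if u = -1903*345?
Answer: 3492/218845 ≈ 0.015956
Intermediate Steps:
u = -656535
((-47540 - 9823) + 46887)/u = ((-47540 - 9823) + 46887)/(-656535) = (-57363 + 46887)*(-1/656535) = -10476*(-1/656535) = 3492/218845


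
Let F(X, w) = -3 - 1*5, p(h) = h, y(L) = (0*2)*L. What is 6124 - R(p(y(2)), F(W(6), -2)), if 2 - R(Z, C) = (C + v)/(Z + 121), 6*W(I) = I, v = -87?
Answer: 740667/121 ≈ 6121.2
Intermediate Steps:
W(I) = I/6
y(L) = 0 (y(L) = 0*L = 0)
F(X, w) = -8 (F(X, w) = -3 - 5 = -8)
R(Z, C) = 2 - (-87 + C)/(121 + Z) (R(Z, C) = 2 - (C - 87)/(Z + 121) = 2 - (-87 + C)/(121 + Z))
6124 - R(p(y(2)), F(W(6), -2)) = 6124 - (329 - 1*(-8) + 2*0)/(121 + 0) = 6124 - (329 + 8 + 0)/121 = 6124 - 337/121 = 740667/121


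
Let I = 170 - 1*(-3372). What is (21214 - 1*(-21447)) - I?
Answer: 39119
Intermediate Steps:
I = 3542 (I = 170 + 3372 = 3542)
(21214 - 1*(-21447)) - I = (21214 - 1*(-21447)) - 1*3542 = (21214 + 21447) - 3542 = 42661 - 3542 = 39119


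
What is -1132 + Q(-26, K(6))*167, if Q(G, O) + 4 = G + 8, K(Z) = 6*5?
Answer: -4806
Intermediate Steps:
K(Z) = 30
Q(G, O) = 4 + G (Q(G, O) = -4 + (G + 8) = -4 + (8 + G) = 4 + G)
-1132 + Q(-26, K(6))*167 = -1132 + (4 - 26)*167 = -1132 - 22*167 = -1132 - 3674 = -4806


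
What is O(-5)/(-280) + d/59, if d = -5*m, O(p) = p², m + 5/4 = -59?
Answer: 16575/3304 ≈ 5.0166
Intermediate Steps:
m = -241/4 (m = -5/4 - 59 = -241/4 ≈ -60.250)
d = 1205/4 (d = -5*(-241/4) = 1205/4 ≈ 301.25)
O(-5)/(-280) + d/59 = (-5)²/(-280) + (1205/4)/59 = 25*(-1/280) + (1205/4)*(1/59) = -5/56 + 1205/236 = 16575/3304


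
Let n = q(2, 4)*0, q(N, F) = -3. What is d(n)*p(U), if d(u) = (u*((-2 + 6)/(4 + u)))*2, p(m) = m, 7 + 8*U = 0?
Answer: 0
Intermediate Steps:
U = -7/8 (U = -7/8 + (⅛)*0 = -7/8 + 0 = -7/8 ≈ -0.87500)
n = 0 (n = -3*0 = 0)
d(u) = 8*u/(4 + u) (d(u) = (u*(4/(4 + u)))*2 = (4*u/(4 + u))*2 = 8*u/(4 + u))
d(n)*p(U) = (8*0/(4 + 0))*(-7/8) = (8*0/4)*(-7/8) = (8*0*(¼))*(-7/8) = 0*(-7/8) = 0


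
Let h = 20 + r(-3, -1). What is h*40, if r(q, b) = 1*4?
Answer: 960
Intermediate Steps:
r(q, b) = 4
h = 24 (h = 20 + 4 = 24)
h*40 = 24*40 = 960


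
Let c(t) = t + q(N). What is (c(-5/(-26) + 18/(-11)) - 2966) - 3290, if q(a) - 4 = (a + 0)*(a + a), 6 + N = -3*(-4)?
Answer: -1767893/286 ≈ -6181.4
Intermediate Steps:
N = 6 (N = -6 - 3*(-4) = -6 + 12 = 6)
q(a) = 4 + 2*a² (q(a) = 4 + (a + 0)*(a + a) = 4 + a*(2*a) = 4 + 2*a²)
c(t) = 76 + t (c(t) = t + (4 + 2*6²) = t + (4 + 2*36) = t + (4 + 72) = t + 76 = 76 + t)
(c(-5/(-26) + 18/(-11)) - 2966) - 3290 = ((76 + (-5/(-26) + 18/(-11))) - 2966) - 3290 = ((76 + (-5*(-1/26) + 18*(-1/11))) - 2966) - 3290 = ((76 + (5/26 - 18/11)) - 2966) - 3290 = ((76 - 413/286) - 2966) - 3290 = (21323/286 - 2966) - 3290 = -826953/286 - 3290 = -1767893/286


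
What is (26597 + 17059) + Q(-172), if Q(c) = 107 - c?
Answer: 43935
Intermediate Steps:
(26597 + 17059) + Q(-172) = (26597 + 17059) + (107 - 1*(-172)) = 43656 + (107 + 172) = 43656 + 279 = 43935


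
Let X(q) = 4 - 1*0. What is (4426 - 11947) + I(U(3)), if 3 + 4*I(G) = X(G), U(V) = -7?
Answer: -30083/4 ≈ -7520.8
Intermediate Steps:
X(q) = 4 (X(q) = 4 + 0 = 4)
I(G) = 1/4 (I(G) = -3/4 + (1/4)*4 = -3/4 + 1 = 1/4)
(4426 - 11947) + I(U(3)) = (4426 - 11947) + 1/4 = -7521 + 1/4 = -30083/4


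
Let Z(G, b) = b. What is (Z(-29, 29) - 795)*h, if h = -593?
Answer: 454238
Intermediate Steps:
(Z(-29, 29) - 795)*h = (29 - 795)*(-593) = -766*(-593) = 454238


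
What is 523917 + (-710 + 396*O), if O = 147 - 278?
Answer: 471331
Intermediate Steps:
O = -131
523917 + (-710 + 396*O) = 523917 + (-710 + 396*(-131)) = 523917 + (-710 - 51876) = 523917 - 52586 = 471331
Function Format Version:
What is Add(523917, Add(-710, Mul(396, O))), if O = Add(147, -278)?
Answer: 471331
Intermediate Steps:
O = -131
Add(523917, Add(-710, Mul(396, O))) = Add(523917, Add(-710, Mul(396, -131))) = Add(523917, Add(-710, -51876)) = Add(523917, -52586) = 471331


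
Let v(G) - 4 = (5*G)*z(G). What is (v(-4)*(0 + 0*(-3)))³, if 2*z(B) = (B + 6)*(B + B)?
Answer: 0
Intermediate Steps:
z(B) = B*(6 + B) (z(B) = ((B + 6)*(B + B))/2 = ((6 + B)*(2*B))/2 = (2*B*(6 + B))/2 = B*(6 + B))
v(G) = 4 + 5*G²*(6 + G) (v(G) = 4 + (5*G)*(G*(6 + G)) = 4 + 5*G²*(6 + G))
(v(-4)*(0 + 0*(-3)))³ = ((4 + 5*(-4)²*(6 - 4))*(0 + 0*(-3)))³ = ((4 + 5*16*2)*(0 + 0))³ = ((4 + 160)*0)³ = (164*0)³ = 0³ = 0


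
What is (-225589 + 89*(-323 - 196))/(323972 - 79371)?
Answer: -271780/244601 ≈ -1.1111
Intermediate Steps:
(-225589 + 89*(-323 - 196))/(323972 - 79371) = (-225589 + 89*(-519))/244601 = (-225589 - 46191)*(1/244601) = -271780*1/244601 = -271780/244601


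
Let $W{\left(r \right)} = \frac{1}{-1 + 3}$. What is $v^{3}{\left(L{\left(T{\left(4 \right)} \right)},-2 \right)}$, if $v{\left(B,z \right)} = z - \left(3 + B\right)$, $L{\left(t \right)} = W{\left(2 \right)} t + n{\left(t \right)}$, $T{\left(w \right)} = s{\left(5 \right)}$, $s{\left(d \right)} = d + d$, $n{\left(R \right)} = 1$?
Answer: $-1331$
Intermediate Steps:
$W{\left(r \right)} = \frac{1}{2}$
$s{\left(d \right)} = 2 d$
$T{\left(w \right)} = 10$ ($T{\left(w \right)} = 2 \cdot 5 = 10$)
$L{\left(t \right)} = 1 + \frac{t}{2}$ ($L{\left(t \right)} = \frac{t}{2} + 1 = 1 + \frac{t}{2}$)
$v{\left(B,z \right)} = -3 + z - B$
$v^{3}{\left(L{\left(T{\left(4 \right)} \right)},-2 \right)} = \left(-3 - 2 - \left(1 + \frac{1}{2} \cdot 10\right)\right)^{3} = \left(-3 - 2 - \left(1 + 5\right)\right)^{3} = \left(-3 - 2 - 6\right)^{3} = \left(-11\right)^{3} = -1331$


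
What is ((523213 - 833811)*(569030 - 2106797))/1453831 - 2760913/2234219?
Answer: 1067120096813608151/3248176842989 ≈ 3.2853e+5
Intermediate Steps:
((523213 - 833811)*(569030 - 2106797))/1453831 - 2760913/2234219 = -310598*(-1537767)*(1/1453831) - 2760913*1/2234219 = 477627354666*(1/1453831) - 2760913/2234219 = 477627354666/1453831 - 2760913/2234219 = 1067120096813608151/3248176842989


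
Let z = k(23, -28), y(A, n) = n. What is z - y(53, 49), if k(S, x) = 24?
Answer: -25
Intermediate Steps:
z = 24
z - y(53, 49) = 24 - 1*49 = 24 - 49 = -25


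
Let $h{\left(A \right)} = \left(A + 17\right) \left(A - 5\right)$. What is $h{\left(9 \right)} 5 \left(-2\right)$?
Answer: $-1040$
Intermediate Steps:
$h{\left(A \right)} = \left(-5 + A\right) \left(17 + A\right)$ ($h{\left(A \right)} = \left(17 + A\right) \left(-5 + A\right) = \left(-5 + A\right) \left(17 + A\right)$)
$h{\left(9 \right)} 5 \left(-2\right) = \left(-85 + 9^{2} + 12 \cdot 9\right) 5 \left(-2\right) = \left(-85 + 81 + 108\right) \left(-10\right) = 104 \left(-10\right) = -1040$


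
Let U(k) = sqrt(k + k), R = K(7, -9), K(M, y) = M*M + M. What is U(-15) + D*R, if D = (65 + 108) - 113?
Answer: 3360 + I*sqrt(30) ≈ 3360.0 + 5.4772*I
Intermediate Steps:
K(M, y) = M + M**2 (K(M, y) = M**2 + M = M + M**2)
R = 56 (R = 7*(1 + 7) = 7*8 = 56)
D = 60 (D = 173 - 113 = 60)
U(k) = sqrt(2)*sqrt(k) (U(k) = sqrt(2*k) = sqrt(2)*sqrt(k))
U(-15) + D*R = sqrt(2)*sqrt(-15) + 60*56 = sqrt(2)*(I*sqrt(15)) + 3360 = I*sqrt(30) + 3360 = 3360 + I*sqrt(30)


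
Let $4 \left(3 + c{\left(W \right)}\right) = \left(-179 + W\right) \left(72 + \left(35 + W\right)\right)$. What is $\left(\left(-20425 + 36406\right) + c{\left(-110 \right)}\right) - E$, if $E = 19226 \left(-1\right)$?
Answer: $\frac{141683}{4} \approx 35421.0$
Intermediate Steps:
$c{\left(W \right)} = -3 + \frac{\left(-179 + W\right) \left(107 + W\right)}{4}$ ($c{\left(W \right)} = -3 + \frac{\left(-179 + W\right) \left(72 + \left(35 + W\right)\right)}{4} = -3 + \frac{\left(-179 + W\right) \left(107 + W\right)}{4}$)
$E = -19226$
$\left(\left(-20425 + 36406\right) + c{\left(-110 \right)}\right) - E = \left(\left(-20425 + 36406\right) - \left(\frac{11245}{4} - 3025\right)\right) - -19226 = \left(15981 + \left(- \frac{19165}{4} + 1980 + \frac{1}{4} \cdot 12100\right)\right) + 19226 = \left(15981 + \left(- \frac{19165}{4} + 1980 + 3025\right)\right) + 19226 = \left(15981 + \frac{855}{4}\right) + 19226 = \frac{64779}{4} + 19226 = \frac{141683}{4}$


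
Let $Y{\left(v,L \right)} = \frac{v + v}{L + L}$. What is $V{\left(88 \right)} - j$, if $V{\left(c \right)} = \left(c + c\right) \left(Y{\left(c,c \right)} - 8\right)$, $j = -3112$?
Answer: $1880$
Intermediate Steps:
$Y{\left(v,L \right)} = \frac{v}{L}$ ($Y{\left(v,L \right)} = \frac{2 v}{2 L} = 2 v \frac{1}{2 L} = \frac{v}{L}$)
$V{\left(c \right)} = - 14 c$ ($V{\left(c \right)} = \left(c + c\right) \left(\frac{c}{c} - 8\right) = 2 c \left(1 - 8\right) = 2 c \left(-7\right) = - 14 c$)
$V{\left(88 \right)} - j = \left(-14\right) 88 - -3112 = -1232 + 3112 = 1880$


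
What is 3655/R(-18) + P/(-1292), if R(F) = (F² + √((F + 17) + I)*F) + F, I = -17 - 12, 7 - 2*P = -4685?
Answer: 491233/54549 + 3655*I*√30/5742 ≈ 9.0054 + 3.4865*I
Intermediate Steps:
P = 2346 (P = 7/2 - ½*(-4685) = 7/2 + 4685/2 = 2346)
I = -29
R(F) = F + F² + F*√(-12 + F) (R(F) = (F² + √((F + 17) - 29)*F) + F = (F² + √((17 + F) - 29)*F) + F = (F² + √(-12 + F)*F) + F = (F² + F*√(-12 + F)) + F = F + F² + F*√(-12 + F))
3655/R(-18) + P/(-1292) = 3655/((-18*(1 - 18 + √(-12 - 18)))) + 2346/(-1292) = 3655/((-18*(1 - 18 + √(-30)))) + 2346*(-1/1292) = 3655/((-18*(1 - 18 + I*√30))) - 69/38 = 3655/((-18*(-17 + I*√30))) - 69/38 = 3655/(306 - 18*I*√30) - 69/38 = -69/38 + 3655/(306 - 18*I*√30)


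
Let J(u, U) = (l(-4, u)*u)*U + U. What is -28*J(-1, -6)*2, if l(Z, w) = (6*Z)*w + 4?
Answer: -9072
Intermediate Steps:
l(Z, w) = 4 + 6*Z*w (l(Z, w) = 6*Z*w + 4 = 4 + 6*Z*w)
J(u, U) = U + U*u*(4 - 24*u) (J(u, U) = ((4 + 6*(-4)*u)*u)*U + U = ((4 - 24*u)*u)*U + U = (u*(4 - 24*u))*U + U = U*u*(4 - 24*u) + U = U + U*u*(4 - 24*u))
-28*J(-1, -6)*2 = -(-168)*(1 - 24*(-1)² + 4*(-1))*2 = -(-168)*(1 - 24*1 - 4)*2 = -(-168)*(1 - 24 - 4)*2 = -(-168)*(-27)*2 = -28*162*2 = -4536*2 = -9072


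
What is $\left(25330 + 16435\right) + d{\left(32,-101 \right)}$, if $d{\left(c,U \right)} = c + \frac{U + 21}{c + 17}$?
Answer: $\frac{2047973}{49} \approx 41795.0$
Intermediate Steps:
$d{\left(c,U \right)} = c + \frac{21 + U}{17 + c}$
$\left(25330 + 16435\right) + d{\left(32,-101 \right)} = \left(25330 + 16435\right) + \frac{21 - 101 + 32^{2} + 17 \cdot 32}{17 + 32} = 41765 + \frac{21 - 101 + 1024 + 544}{49} = 41765 + \frac{1}{49} \cdot 1488 = 41765 + \frac{1488}{49} = \frac{2047973}{49}$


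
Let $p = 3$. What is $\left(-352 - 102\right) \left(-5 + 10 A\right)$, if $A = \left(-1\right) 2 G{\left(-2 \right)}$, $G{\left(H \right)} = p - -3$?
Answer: $56750$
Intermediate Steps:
$G{\left(H \right)} = 6$ ($G{\left(H \right)} = 3 - -3 = 3 + 3 = 6$)
$A = -12$ ($A = \left(-1\right) 2 \cdot 6 = \left(-2\right) 6 = -12$)
$\left(-352 - 102\right) \left(-5 + 10 A\right) = \left(-352 - 102\right) \left(-5 + 10 \left(-12\right)\right) = - 454 \left(-5 - 120\right) = \left(-454\right) \left(-125\right) = 56750$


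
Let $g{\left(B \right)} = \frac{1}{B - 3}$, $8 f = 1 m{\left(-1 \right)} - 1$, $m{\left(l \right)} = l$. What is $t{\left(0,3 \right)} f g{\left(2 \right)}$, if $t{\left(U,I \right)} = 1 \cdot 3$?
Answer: $\frac{3}{4} \approx 0.75$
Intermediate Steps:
$t{\left(U,I \right)} = 3$
$f = - \frac{1}{4}$ ($f = \frac{1 \left(-1\right) - 1}{8} = \frac{-1 - 1}{8} = \frac{1}{8} \left(-2\right) = - \frac{1}{4} \approx -0.25$)
$g{\left(B \right)} = \frac{1}{-3 + B}$
$t{\left(0,3 \right)} f g{\left(2 \right)} = \frac{3 \left(- \frac{1}{4}\right)}{-3 + 2} = - \frac{3}{4 \left(-1\right)} = \left(- \frac{3}{4}\right) \left(-1\right) = \frac{3}{4}$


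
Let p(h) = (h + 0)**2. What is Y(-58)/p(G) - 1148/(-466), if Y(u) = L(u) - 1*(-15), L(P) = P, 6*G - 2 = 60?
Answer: 461443/223913 ≈ 2.0608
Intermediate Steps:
G = 31/3 (G = 1/3 + (1/6)*60 = 1/3 + 10 = 31/3 ≈ 10.333)
p(h) = h**2
Y(u) = 15 + u (Y(u) = u - 1*(-15) = u + 15 = 15 + u)
Y(-58)/p(G) - 1148/(-466) = (15 - 58)/((31/3)**2) - 1148/(-466) = -43/961/9 - 1148*(-1/466) = -43*9/961 + 574/233 = -387/961 + 574/233 = 461443/223913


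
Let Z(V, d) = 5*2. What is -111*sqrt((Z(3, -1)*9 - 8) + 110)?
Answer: -888*sqrt(3) ≈ -1538.1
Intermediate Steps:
Z(V, d) = 10
-111*sqrt((Z(3, -1)*9 - 8) + 110) = -111*sqrt((10*9 - 8) + 110) = -111*sqrt((90 - 8) + 110) = -111*sqrt(82 + 110) = -888*sqrt(3)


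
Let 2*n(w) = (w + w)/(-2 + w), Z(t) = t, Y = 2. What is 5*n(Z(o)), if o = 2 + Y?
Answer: 10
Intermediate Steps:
o = 4 (o = 2 + 2 = 4)
n(w) = w/(-2 + w) (n(w) = ((w + w)/(-2 + w))/2 = ((2*w)/(-2 + w))/2 = (2*w/(-2 + w))/2 = w/(-2 + w))
5*n(Z(o)) = 5*(4/(-2 + 4)) = 5*(4/2) = 5*(4*(½)) = 5*2 = 10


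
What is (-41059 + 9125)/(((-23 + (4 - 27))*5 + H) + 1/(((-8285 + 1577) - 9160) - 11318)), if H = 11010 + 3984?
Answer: -868157724/401374103 ≈ -2.1630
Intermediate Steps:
H = 14994
(-41059 + 9125)/(((-23 + (4 - 27))*5 + H) + 1/(((-8285 + 1577) - 9160) - 11318)) = (-41059 + 9125)/(((-23 + (4 - 27))*5 + 14994) + 1/(((-8285 + 1577) - 9160) - 11318)) = -31934/(((-23 - 23)*5 + 14994) + 1/((-6708 - 9160) - 11318)) = -31934/((-46*5 + 14994) + 1/(-15868 - 11318)) = -31934/((-230 + 14994) + 1/(-27186)) = -31934/(14764 - 1/27186) = -31934/401374103/27186 = -31934*27186/401374103 = -868157724/401374103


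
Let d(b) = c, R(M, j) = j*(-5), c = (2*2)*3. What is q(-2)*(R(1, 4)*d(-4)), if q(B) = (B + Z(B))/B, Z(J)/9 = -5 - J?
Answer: -3480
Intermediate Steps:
c = 12 (c = 4*3 = 12)
R(M, j) = -5*j
d(b) = 12
Z(J) = -45 - 9*J (Z(J) = 9*(-5 - J) = -45 - 9*J)
q(B) = (-45 - 8*B)/B (q(B) = (B + (-45 - 9*B))/B = (-45 - 8*B)/B)
q(-2)*(R(1, 4)*d(-4)) = (-8 - 45/(-2))*(-5*4*12) = (-8 - 45*(-½))*(-20*12) = (-8 + 45/2)*(-240) = (29/2)*(-240) = -3480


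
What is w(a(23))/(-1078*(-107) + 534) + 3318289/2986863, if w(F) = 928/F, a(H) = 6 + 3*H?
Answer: 1201750896161/1081617763875 ≈ 1.1111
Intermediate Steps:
w(a(23))/(-1078*(-107) + 534) + 3318289/2986863 = (928/(6 + 3*23))/(-1078*(-107) + 534) + 3318289/2986863 = (928/(6 + 69))/(115346 + 534) + 3318289*(1/2986863) = (928/75)/115880 + 3318289/2986863 = (928*(1/75))*(1/115880) + 3318289/2986863 = (928/75)*(1/115880) + 3318289/2986863 = 116/1086375 + 3318289/2986863 = 1201750896161/1081617763875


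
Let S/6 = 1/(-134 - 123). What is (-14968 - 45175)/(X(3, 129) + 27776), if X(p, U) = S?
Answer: -15456751/7138426 ≈ -2.1653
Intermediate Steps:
S = -6/257 (S = 6/(-134 - 123) = 6/(-257) = 6*(-1/257) = -6/257 ≈ -0.023346)
X(p, U) = -6/257
(-14968 - 45175)/(X(3, 129) + 27776) = (-14968 - 45175)/(-6/257 + 27776) = -60143/7138426/257 = -60143*257/7138426 = -15456751/7138426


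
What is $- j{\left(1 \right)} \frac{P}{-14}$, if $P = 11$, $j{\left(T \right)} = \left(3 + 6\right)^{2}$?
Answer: $\frac{891}{14} \approx 63.643$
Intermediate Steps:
$j{\left(T \right)} = 81$ ($j{\left(T \right)} = 9^{2} = 81$)
$- j{\left(1 \right)} \frac{P}{-14} = \left(-1\right) 81 \frac{11}{-14} = - 81 \cdot 11 \left(- \frac{1}{14}\right) = \left(-81\right) \left(- \frac{11}{14}\right) = \frac{891}{14}$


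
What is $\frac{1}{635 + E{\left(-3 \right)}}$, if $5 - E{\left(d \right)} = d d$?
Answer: $\frac{1}{631} \approx 0.0015848$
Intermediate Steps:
$E{\left(d \right)} = 5 - d^{2}$ ($E{\left(d \right)} = 5 - d d = 5 - d^{2}$)
$\frac{1}{635 + E{\left(-3 \right)}} = \frac{1}{635 + \left(5 - \left(-3\right)^{2}\right)} = \frac{1}{635 + \left(5 - 9\right)} = \frac{1}{635 - 4} = \frac{1}{631}$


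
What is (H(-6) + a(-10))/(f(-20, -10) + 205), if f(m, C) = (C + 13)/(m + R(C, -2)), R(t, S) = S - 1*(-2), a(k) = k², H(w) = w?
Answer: 1880/4097 ≈ 0.45887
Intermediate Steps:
R(t, S) = 2 + S (R(t, S) = S + 2 = 2 + S)
f(m, C) = (13 + C)/m (f(m, C) = (C + 13)/(m + (2 - 2)) = (13 + C)/(m + 0) = (13 + C)/m)
(H(-6) + a(-10))/(f(-20, -10) + 205) = (-6 + (-10)²)/((13 - 10)/(-20) + 205) = (-6 + 100)/(-1/20*3 + 205) = 94/(-3/20 + 205) = 94/(4097/20) = 94*(20/4097) = 1880/4097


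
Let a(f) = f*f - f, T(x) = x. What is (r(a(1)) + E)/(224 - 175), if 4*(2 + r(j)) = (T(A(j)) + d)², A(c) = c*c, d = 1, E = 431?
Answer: 1717/196 ≈ 8.7602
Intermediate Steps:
A(c) = c²
a(f) = f² - f
r(j) = -2 + (1 + j²)²/4 (r(j) = -2 + (j² + 1)²/4 = -2 + (1 + j²)²/4)
(r(a(1)) + E)/(224 - 175) = ((-2 + (1 + (1*(-1 + 1))²)²/4) + 431)/(224 - 175) = ((-2 + (1 + (1*0)²)²/4) + 431)/49 = ((-2 + (1 + 0²)²/4) + 431)*(1/49) = ((-2 + (1 + 0)²/4) + 431)*(1/49) = ((-2 + (¼)*1²) + 431)*(1/49) = ((-2 + (¼)*1) + 431)*(1/49) = ((-2 + ¼) + 431)*(1/49) = (-7/4 + 431)*(1/49) = (1717/4)*(1/49) = 1717/196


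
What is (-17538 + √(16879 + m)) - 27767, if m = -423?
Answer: -45305 + 22*√34 ≈ -45177.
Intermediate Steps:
(-17538 + √(16879 + m)) - 27767 = (-17538 + √(16879 - 423)) - 27767 = (-17538 + √16456) - 27767 = (-17538 + 22*√34) - 27767 = -45305 + 22*√34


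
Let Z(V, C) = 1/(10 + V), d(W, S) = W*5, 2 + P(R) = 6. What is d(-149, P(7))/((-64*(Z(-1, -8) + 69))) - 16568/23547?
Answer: -501656309/937358976 ≈ -0.53518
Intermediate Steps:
P(R) = 4 (P(R) = -2 + 6 = 4)
d(W, S) = 5*W
d(-149, P(7))/((-64*(Z(-1, -8) + 69))) - 16568/23547 = (5*(-149))/((-64*(1/(10 - 1) + 69))) - 16568/23547 = -745*(-1/(64*(1/9 + 69))) - 16568*1/23547 = -745*(-1/(64*(⅑ + 69))) - 16568/23547 = -745/((-64*622/9)) - 16568/23547 = -745/(-39808/9) - 16568/23547 = -745*(-9/39808) - 16568/23547 = 6705/39808 - 16568/23547 = -501656309/937358976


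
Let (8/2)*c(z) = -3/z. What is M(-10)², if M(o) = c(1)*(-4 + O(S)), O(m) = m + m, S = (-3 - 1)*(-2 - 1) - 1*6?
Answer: 36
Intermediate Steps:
c(z) = -3/(4*z) (c(z) = (-3/z)/4 = -3/(4*z))
S = 6 (S = -4*(-3) - 6 = 12 - 6 = 6)
O(m) = 2*m
M(o) = -6 (M(o) = (-¾/1)*(-4 + 2*6) = (-¾*1)*(-4 + 12) = -¾*8 = -6)
M(-10)² = (-6)² = 36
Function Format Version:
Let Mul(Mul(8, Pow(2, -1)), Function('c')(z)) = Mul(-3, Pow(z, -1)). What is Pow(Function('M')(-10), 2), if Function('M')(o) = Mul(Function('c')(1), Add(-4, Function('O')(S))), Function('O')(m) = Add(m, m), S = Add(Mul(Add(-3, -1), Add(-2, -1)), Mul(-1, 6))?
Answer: 36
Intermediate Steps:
Function('c')(z) = Mul(Rational(-3, 4), Pow(z, -1)) (Function('c')(z) = Mul(Rational(1, 4), Mul(-3, Pow(z, -1))) = Mul(Rational(-3, 4), Pow(z, -1)))
S = 6 (S = Add(Mul(-4, -3), -6) = Add(12, -6) = 6)
Function('O')(m) = Mul(2, m)
Function('M')(o) = -6 (Function('M')(o) = Mul(Mul(Rational(-3, 4), Pow(1, -1)), Add(-4, Mul(2, 6))) = Mul(Mul(Rational(-3, 4), 1), Add(-4, 12)) = Mul(Rational(-3, 4), 8) = -6)
Pow(Function('M')(-10), 2) = Pow(-6, 2) = 36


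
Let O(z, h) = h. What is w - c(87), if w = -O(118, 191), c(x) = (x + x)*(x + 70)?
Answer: -27509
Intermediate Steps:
c(x) = 2*x*(70 + x) (c(x) = (2*x)*(70 + x) = 2*x*(70 + x))
w = -191 (w = -1*191 = -191)
w - c(87) = -191 - 2*87*(70 + 87) = -191 - 2*87*157 = -191 - 1*27318 = -191 - 27318 = -27509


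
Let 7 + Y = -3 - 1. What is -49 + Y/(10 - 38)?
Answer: -1361/28 ≈ -48.607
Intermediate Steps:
Y = -11 (Y = -7 + (-3 - 1) = -7 - 4 = -11)
-49 + Y/(10 - 38) = -49 - 11/(10 - 38) = -49 - 11/(-28) = -49 - 1/28*(-11) = -49 + 11/28 = -1361/28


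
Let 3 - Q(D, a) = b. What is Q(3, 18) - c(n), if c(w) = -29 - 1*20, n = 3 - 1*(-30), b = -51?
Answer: 103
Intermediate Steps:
Q(D, a) = 54 (Q(D, a) = 3 - 1*(-51) = 3 + 51 = 54)
n = 33 (n = 3 + 30 = 33)
c(w) = -49 (c(w) = -29 - 20 = -49)
Q(3, 18) - c(n) = 54 - 1*(-49) = 54 + 49 = 103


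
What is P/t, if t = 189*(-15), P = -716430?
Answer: 47762/189 ≈ 252.71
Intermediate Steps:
t = -2835
P/t = -716430/(-2835) = -716430*(-1/2835) = 47762/189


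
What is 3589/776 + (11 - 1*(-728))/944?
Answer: 5105/944 ≈ 5.4078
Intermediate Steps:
3589/776 + (11 - 1*(-728))/944 = 3589*(1/776) + (11 + 728)*(1/944) = 37/8 + 739*(1/944) = 37/8 + 739/944 = 5105/944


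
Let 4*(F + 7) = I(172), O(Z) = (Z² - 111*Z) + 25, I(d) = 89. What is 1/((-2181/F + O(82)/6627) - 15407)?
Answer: -404247/6286191010 ≈ -6.4307e-5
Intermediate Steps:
O(Z) = 25 + Z² - 111*Z
F = 61/4 (F = -7 + (¼)*89 = -7 + 89/4 = 61/4 ≈ 15.250)
1/((-2181/F + O(82)/6627) - 15407) = 1/((-2181/61/4 + (25 + 82² - 111*82)/6627) - 15407) = 1/((-2181*4/61 + (25 + 6724 - 9102)*(1/6627)) - 15407) = 1/((-8724/61 - 2353*1/6627) - 15407) = 1/((-8724/61 - 2353/6627) - 15407) = 1/(-57957481/404247 - 15407) = 1/(-6286191010/404247) = -404247/6286191010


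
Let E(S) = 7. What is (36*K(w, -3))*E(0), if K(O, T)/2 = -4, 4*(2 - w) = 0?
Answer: -2016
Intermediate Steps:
w = 2 (w = 2 - ¼*0 = 2 + 0 = 2)
K(O, T) = -8 (K(O, T) = 2*(-4) = -8)
(36*K(w, -3))*E(0) = (36*(-8))*7 = -288*7 = -2016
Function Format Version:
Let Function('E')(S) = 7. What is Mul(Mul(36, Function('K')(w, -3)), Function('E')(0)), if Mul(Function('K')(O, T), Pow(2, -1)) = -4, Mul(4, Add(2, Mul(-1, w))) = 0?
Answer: -2016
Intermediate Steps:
w = 2 (w = Add(2, Mul(Rational(-1, 4), 0)) = Add(2, 0) = 2)
Function('K')(O, T) = -8 (Function('K')(O, T) = Mul(2, -4) = -8)
Mul(Mul(36, Function('K')(w, -3)), Function('E')(0)) = Mul(Mul(36, -8), 7) = Mul(-288, 7) = -2016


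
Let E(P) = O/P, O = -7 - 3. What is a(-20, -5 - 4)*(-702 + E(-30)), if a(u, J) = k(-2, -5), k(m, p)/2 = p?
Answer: 21050/3 ≈ 7016.7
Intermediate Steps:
k(m, p) = 2*p
O = -10
a(u, J) = -10 (a(u, J) = 2*(-5) = -10)
E(P) = -10/P
a(-20, -5 - 4)*(-702 + E(-30)) = -10*(-702 - 10/(-30)) = -10*(-702 - 10*(-1/30)) = -10*(-702 + ⅓) = -10*(-2105/3) = 21050/3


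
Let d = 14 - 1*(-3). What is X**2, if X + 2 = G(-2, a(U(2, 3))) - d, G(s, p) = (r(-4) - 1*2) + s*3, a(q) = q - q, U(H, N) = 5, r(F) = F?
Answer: 961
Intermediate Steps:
a(q) = 0
d = 17 (d = 14 + 3 = 17)
G(s, p) = -6 + 3*s (G(s, p) = (-4 - 1*2) + s*3 = (-4 - 2) + 3*s = -6 + 3*s)
X = -31 (X = -2 + ((-6 + 3*(-2)) - 1*17) = -2 + ((-6 - 6) - 17) = -2 + (-12 - 17) = -2 - 29 = -31)
X**2 = (-31)**2 = 961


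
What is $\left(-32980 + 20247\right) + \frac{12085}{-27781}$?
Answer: $- \frac{353747558}{27781} \approx -12733.0$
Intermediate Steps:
$\left(-32980 + 20247\right) + \frac{12085}{-27781} = -12733 + 12085 \left(- \frac{1}{27781}\right) = -12733 - \frac{12085}{27781} = - \frac{353747558}{27781}$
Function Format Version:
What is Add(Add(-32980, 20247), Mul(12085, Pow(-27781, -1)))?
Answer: Rational(-353747558, 27781) ≈ -12733.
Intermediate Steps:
Add(Add(-32980, 20247), Mul(12085, Pow(-27781, -1))) = Add(-12733, Mul(12085, Rational(-1, 27781))) = Add(-12733, Rational(-12085, 27781)) = Rational(-353747558, 27781)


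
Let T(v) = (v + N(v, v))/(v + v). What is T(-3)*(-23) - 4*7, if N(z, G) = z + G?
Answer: -125/2 ≈ -62.500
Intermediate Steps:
N(z, G) = G + z
T(v) = 3/2 (T(v) = (v + (v + v))/(v + v) = (v + 2*v)/((2*v)) = (3*v)*(1/(2*v)) = 3/2)
T(-3)*(-23) - 4*7 = (3/2)*(-23) - 4*7 = -69/2 - 28 = -125/2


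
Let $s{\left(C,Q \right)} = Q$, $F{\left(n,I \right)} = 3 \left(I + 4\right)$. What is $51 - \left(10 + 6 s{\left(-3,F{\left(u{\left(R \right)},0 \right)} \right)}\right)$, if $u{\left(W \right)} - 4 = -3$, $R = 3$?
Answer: $-31$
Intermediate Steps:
$u{\left(W \right)} = 1$ ($u{\left(W \right)} = 4 - 3 = 1$)
$F{\left(n,I \right)} = 12 + 3 I$ ($F{\left(n,I \right)} = 3 \left(4 + I\right) = 12 + 3 I$)
$51 - \left(10 + 6 s{\left(-3,F{\left(u{\left(R \right)},0 \right)} \right)}\right) = 51 - \left(10 + 6 \left(12 + 3 \cdot 0\right)\right) = 51 - \left(10 + 6 \left(12 + 0\right)\right) = 51 - \left(10 + 6 \cdot 12\right) = 51 - \left(10 + 72\right) = 51 - 82 = -31$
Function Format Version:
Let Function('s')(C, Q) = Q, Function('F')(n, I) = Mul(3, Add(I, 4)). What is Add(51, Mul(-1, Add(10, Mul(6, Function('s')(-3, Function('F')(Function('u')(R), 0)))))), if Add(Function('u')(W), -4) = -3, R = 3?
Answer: -31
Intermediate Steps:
Function('u')(W) = 1 (Function('u')(W) = Add(4, -3) = 1)
Function('F')(n, I) = Add(12, Mul(3, I)) (Function('F')(n, I) = Mul(3, Add(4, I)) = Add(12, Mul(3, I)))
Add(51, Mul(-1, Add(10, Mul(6, Function('s')(-3, Function('F')(Function('u')(R), 0)))))) = Add(51, Mul(-1, Add(10, Mul(6, Add(12, Mul(3, 0)))))) = Add(51, Mul(-1, Add(10, Mul(6, Add(12, 0))))) = Add(51, Mul(-1, Add(10, Mul(6, 12)))) = Add(51, Mul(-1, Add(10, 72))) = Add(51, Mul(-1, 82)) = Add(51, -82) = -31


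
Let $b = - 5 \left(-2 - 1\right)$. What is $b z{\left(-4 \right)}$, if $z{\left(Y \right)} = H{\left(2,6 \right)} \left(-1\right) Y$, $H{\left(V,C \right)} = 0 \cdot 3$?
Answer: $0$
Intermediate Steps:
$H{\left(V,C \right)} = 0$
$z{\left(Y \right)} = 0$ ($z{\left(Y \right)} = 0 \left(-1\right) Y = 0 Y = 0$)
$b = 15$ ($b = \left(-5\right) \left(-3\right) = 15$)
$b z{\left(-4 \right)} = 15 \cdot 0 = 0$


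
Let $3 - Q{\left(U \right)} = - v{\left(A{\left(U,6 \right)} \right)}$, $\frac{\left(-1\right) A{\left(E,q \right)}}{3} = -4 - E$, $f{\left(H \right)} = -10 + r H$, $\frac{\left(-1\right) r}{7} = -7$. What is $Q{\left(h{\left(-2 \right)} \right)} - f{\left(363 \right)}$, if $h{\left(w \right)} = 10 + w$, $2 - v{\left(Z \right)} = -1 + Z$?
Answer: $-17807$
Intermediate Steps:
$r = 49$ ($r = \left(-7\right) \left(-7\right) = 49$)
$f{\left(H \right)} = -10 + 49 H$
$A{\left(E,q \right)} = 12 + 3 E$ ($A{\left(E,q \right)} = - 3 \left(-4 - E\right) = 12 + 3 E$)
$v{\left(Z \right)} = 3 - Z$ ($v{\left(Z \right)} = 2 - \left(-1 + Z\right) = 3 - Z$)
$Q{\left(U \right)} = -6 - 3 U$ ($Q{\left(U \right)} = 3 - - (3 - \left(12 + 3 U\right)) = 3 - - (-9 - 3 U) = 3 - \left(9 + 3 U\right) = -6 - 3 U$)
$Q{\left(h{\left(-2 \right)} \right)} - f{\left(363 \right)} = \left(-6 - 3 \left(10 - 2\right)\right) - \left(-10 + 49 \cdot 363\right) = \left(-6 - 24\right) - \left(-10 + 17787\right) = \left(-6 - 24\right) - 17777 = -30 - 17777 = -17807$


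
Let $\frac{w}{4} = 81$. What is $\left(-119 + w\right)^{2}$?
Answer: $42025$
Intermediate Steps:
$w = 324$ ($w = 4 \cdot 81 = 324$)
$\left(-119 + w\right)^{2} = \left(-119 + 324\right)^{2} = 205^{2} = 42025$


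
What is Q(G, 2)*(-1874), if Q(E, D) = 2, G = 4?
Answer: -3748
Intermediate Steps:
Q(G, 2)*(-1874) = 2*(-1874) = -3748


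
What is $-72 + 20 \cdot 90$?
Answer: $1728$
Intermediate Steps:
$-72 + 20 \cdot 90 = -72 + 1800 = 1728$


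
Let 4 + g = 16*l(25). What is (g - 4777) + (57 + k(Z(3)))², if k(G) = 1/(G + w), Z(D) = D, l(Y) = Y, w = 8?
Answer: -135717/121 ≈ -1121.6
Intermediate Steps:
k(G) = 1/(8 + G) (k(G) = 1/(G + 8) = 1/(8 + G))
g = 396 (g = -4 + 16*25 = -4 + 400 = 396)
(g - 4777) + (57 + k(Z(3)))² = (396 - 4777) + (57 + 1/(8 + 3))² = -4381 + (57 + 1/11)² = -4381 + (628/11)² = -4381 + 394384/121 = -135717/121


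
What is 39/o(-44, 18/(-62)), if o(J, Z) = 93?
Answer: 13/31 ≈ 0.41935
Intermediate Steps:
39/o(-44, 18/(-62)) = 39/93 = 39*(1/93) = 13/31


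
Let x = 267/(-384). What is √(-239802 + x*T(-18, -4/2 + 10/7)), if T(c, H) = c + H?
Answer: I*√751978577/56 ≈ 489.68*I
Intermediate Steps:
x = -89/128 (x = 267*(-1/384) = -89/128 ≈ -0.69531)
T(c, H) = H + c
√(-239802 + x*T(-18, -4/2 + 10/7)) = √(-239802 - 89*((-4/2 + 10/7) - 18)/128) = √(-239802 - 89*((-4*½ + 10*(⅐)) - 18)/128) = √(-239802 - 89*((-2 + 10/7) - 18)/128) = √(-239802 - 89*(-4/7 - 18)/128) = √(-239802 - 89/128*(-130/7)) = √(-239802 + 5785/448) = √(-107425511/448) = I*√751978577/56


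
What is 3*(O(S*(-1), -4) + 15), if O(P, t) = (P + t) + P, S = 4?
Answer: 9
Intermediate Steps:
O(P, t) = t + 2*P
3*(O(S*(-1), -4) + 15) = 3*((-4 + 2*(4*(-1))) + 15) = 3*((-4 + 2*(-4)) + 15) = 3*((-4 - 8) + 15) = 3*(-12 + 15) = 3*3 = 9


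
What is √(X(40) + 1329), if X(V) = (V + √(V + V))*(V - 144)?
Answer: √(-2831 - 416*√5) ≈ 61.329*I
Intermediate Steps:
X(V) = (-144 + V)*(V + √2*√V) (X(V) = (V + √(2*V))*(-144 + V) = (V + √2*√V)*(-144 + V) = (-144 + V)*(V + √2*√V))
√(X(40) + 1329) = √((40² - 144*40 + √2*40^(3/2) - 144*√2*√40) + 1329) = √((1600 - 5760 + √2*(80*√10) - 144*√2*2*√10) + 1329) = √((1600 - 5760 + 160*√5 - 576*√5) + 1329) = √((-4160 - 416*√5) + 1329) = √(-2831 - 416*√5)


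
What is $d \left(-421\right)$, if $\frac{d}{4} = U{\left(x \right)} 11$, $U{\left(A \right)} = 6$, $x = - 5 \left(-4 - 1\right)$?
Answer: $-111144$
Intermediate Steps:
$x = 25$ ($x = \left(-5\right) \left(-5\right) = 25$)
$d = 264$ ($d = 4 \cdot 6 \cdot 11 = 4 \cdot 66 = 264$)
$d \left(-421\right) = 264 \left(-421\right) = -111144$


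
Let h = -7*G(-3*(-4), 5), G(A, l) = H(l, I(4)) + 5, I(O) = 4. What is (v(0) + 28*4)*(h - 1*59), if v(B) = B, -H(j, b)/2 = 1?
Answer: -8960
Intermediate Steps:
H(j, b) = -2 (H(j, b) = -2*1 = -2)
G(A, l) = 3 (G(A, l) = -2 + 5 = 3)
h = -21 (h = -7*3 = -21)
(v(0) + 28*4)*(h - 1*59) = (0 + 28*4)*(-21 - 1*59) = (0 + 112)*(-21 - 59) = 112*(-80) = -8960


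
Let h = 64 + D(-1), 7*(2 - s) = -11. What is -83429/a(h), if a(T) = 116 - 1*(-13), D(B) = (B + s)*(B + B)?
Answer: -83429/129 ≈ -646.74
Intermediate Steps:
s = 25/7 (s = 2 - ⅐*(-11) = 2 + 11/7 = 25/7 ≈ 3.5714)
D(B) = 2*B*(25/7 + B) (D(B) = (B + 25/7)*(B + B) = (25/7 + B)*(2*B) = 2*B*(25/7 + B))
h = 412/7 (h = 64 + (2/7)*(-1)*(25 + 7*(-1)) = 64 + (2/7)*(-1)*(25 - 7) = 64 + (2/7)*(-1)*18 = 64 - 36/7 = 412/7 ≈ 58.857)
a(T) = 129 (a(T) = 116 + 13 = 129)
-83429/a(h) = -83429/129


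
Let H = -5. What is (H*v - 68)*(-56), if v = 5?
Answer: 5208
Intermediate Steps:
(H*v - 68)*(-56) = (-5*5 - 68)*(-56) = (-25 - 68)*(-56) = -93*(-56) = 5208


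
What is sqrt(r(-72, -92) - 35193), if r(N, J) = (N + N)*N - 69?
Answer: 3*I*sqrt(2766) ≈ 157.78*I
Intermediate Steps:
r(N, J) = -69 + 2*N**2 (r(N, J) = (2*N)*N - 69 = 2*N**2 - 69 = -69 + 2*N**2)
sqrt(r(-72, -92) - 35193) = sqrt((-69 + 2*(-72)**2) - 35193) = sqrt((-69 + 2*5184) - 35193) = sqrt((-69 + 10368) - 35193) = sqrt(10299 - 35193) = sqrt(-24894) = 3*I*sqrt(2766)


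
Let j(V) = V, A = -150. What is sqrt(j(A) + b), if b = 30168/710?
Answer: I*sqrt(13548930)/355 ≈ 10.369*I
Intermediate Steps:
b = 15084/355 (b = 30168*(1/710) = 15084/355 ≈ 42.490)
sqrt(j(A) + b) = sqrt(-150 + 15084/355) = sqrt(-38166/355) = I*sqrt(13548930)/355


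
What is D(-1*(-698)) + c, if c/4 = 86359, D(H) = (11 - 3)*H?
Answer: 351020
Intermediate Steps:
D(H) = 8*H
c = 345436 (c = 4*86359 = 345436)
D(-1*(-698)) + c = 8*(-1*(-698)) + 345436 = 8*698 + 345436 = 5584 + 345436 = 351020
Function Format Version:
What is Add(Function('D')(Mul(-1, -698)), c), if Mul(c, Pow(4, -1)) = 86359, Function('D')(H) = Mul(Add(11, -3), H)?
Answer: 351020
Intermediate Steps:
Function('D')(H) = Mul(8, H)
c = 345436 (c = Mul(4, 86359) = 345436)
Add(Function('D')(Mul(-1, -698)), c) = Add(Mul(8, Mul(-1, -698)), 345436) = Add(Mul(8, 698), 345436) = Add(5584, 345436) = 351020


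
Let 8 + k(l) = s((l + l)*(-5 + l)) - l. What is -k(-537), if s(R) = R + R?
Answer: -1164745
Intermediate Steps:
s(R) = 2*R
k(l) = -8 - l + 4*l*(-5 + l) (k(l) = -8 + (2*((l + l)*(-5 + l)) - l) = -8 + (2*((2*l)*(-5 + l)) - l) = -8 + (2*(2*l*(-5 + l)) - l) = -8 + (4*l*(-5 + l) - l) = -8 + (-l + 4*l*(-5 + l)) = -8 - l + 4*l*(-5 + l))
-k(-537) = -(-8 - 1*(-537) + 4*(-537)*(-5 - 537)) = -(-8 + 537 + 4*(-537)*(-542)) = -(-8 + 537 + 1164216) = -1*1164745 = -1164745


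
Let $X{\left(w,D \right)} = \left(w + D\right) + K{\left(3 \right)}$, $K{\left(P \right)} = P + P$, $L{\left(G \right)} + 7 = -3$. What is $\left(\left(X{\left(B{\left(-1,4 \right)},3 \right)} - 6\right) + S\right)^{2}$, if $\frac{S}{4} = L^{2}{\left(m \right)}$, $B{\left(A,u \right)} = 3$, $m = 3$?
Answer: $164836$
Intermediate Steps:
$L{\left(G \right)} = -10$ ($L{\left(G \right)} = -7 - 3 = -10$)
$K{\left(P \right)} = 2 P$
$S = 400$ ($S = 4 \left(-10\right)^{2} = 4 \cdot 100 = 400$)
$X{\left(w,D \right)} = 6 + D + w$ ($X{\left(w,D \right)} = \left(w + D\right) + 2 \cdot 3 = \left(D + w\right) + 6 = 6 + D + w$)
$\left(\left(X{\left(B{\left(-1,4 \right)},3 \right)} - 6\right) + S\right)^{2} = \left(\left(\left(6 + 3 + 3\right) - 6\right) + 400\right)^{2} = \left(\left(12 - 6\right) + 400\right)^{2} = \left(6 + 400\right)^{2} = 406^{2} = 164836$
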